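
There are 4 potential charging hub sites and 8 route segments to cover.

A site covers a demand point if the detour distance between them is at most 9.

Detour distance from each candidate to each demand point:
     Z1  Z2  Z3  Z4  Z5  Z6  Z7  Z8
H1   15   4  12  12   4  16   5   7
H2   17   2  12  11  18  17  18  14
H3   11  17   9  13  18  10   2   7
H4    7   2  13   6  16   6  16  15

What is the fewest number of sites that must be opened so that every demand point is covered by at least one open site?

3

Coverage sets (demand points within 9 of each site):
  H1: {Z2, Z5, Z7, Z8}
  H2: {Z2}
  H3: {Z3, Z7, Z8}
  H4: {Z1, Z2, Z4, Z6}
No 2 sites suffice: every size-2 union leaves at least one demand point uncovered.
But {H1, H3, H4} covers everything, so the minimum is 3.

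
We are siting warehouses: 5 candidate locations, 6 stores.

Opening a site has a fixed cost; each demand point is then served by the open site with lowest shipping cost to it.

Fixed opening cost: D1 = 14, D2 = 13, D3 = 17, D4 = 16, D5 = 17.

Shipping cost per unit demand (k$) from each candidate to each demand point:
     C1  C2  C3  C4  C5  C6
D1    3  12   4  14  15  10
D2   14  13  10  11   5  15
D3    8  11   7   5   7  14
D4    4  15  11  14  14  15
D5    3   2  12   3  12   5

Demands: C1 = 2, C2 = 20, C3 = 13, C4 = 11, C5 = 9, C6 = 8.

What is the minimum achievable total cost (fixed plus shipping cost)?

260

Open {D1, D2, D5}: assign each demand point to its cheapest open site.
  C1→D1 2×3=6, C2→D5 20×2=40, C3→D1 13×4=52, C4→D5 11×3=33, C5→D2 9×5=45, C6→D5 8×5=40
  shipping cost 216, fixed 44 → total 260.
Compare {D1, D2, D4, D5}: shipping cost 216 + fixed 60 = 276.
Compare {D1, D2, D3, D5}: shipping cost 216 + fixed 61 = 277.
Compare {D1, D3, D5}: shipping cost 234 + fixed 48 = 282.
All other subsets cost ≥ 276. Minimum total cost: 260.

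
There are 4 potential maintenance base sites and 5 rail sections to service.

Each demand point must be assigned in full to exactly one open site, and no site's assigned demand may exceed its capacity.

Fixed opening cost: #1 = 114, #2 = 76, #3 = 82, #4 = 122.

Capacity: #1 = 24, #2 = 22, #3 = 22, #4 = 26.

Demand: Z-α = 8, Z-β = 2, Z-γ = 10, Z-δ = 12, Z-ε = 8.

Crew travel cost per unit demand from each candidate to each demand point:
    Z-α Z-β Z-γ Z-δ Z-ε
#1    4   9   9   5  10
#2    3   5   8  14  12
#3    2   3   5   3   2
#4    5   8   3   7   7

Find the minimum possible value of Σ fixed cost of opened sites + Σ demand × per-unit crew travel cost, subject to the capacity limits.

Open {#2, #3}; cheapest assignment that respects the capacities:
  #2 (cap 22, load 18): Z-α, Z-γ — cost 8×3 + 10×8 = 104
  #3 (cap 22, load 22): Z-β, Z-δ, Z-ε — cost 2×3 + 12×3 + 8×2 = 58
  Shipping 162, fixed 158 → total 320.
  Any other capacity-feasible assignment to {#2, #3} ships for at least 162.
Compare {#3, #4}: its best feasible assignment gives total 332.
Compare {#1, #3}: its best feasible assignment gives total 360.
Every other set of open sites that can feasibly serve all demand totals ≥ 332 even under its best assignment. Minimum: 320.

320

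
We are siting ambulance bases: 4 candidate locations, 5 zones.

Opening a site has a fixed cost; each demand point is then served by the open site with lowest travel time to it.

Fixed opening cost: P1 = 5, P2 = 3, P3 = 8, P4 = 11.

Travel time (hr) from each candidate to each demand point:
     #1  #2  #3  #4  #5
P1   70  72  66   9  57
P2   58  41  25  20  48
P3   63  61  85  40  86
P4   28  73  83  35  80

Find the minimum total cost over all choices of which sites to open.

Open {P1, P2, P4}: assign each demand point to its cheapest open site.
  #1→P4 28, #2→P2 41, #3→P2 25, #4→P1 9, #5→P2 48
  travel time 151, fixed 19 → total 170.
Compare {P2, P4}: travel time 162 + fixed 14 = 176.
Compare {P1, P2, P3, P4}: travel time 151 + fixed 27 = 178.
Compare {P2, P3, P4}: travel time 162 + fixed 22 = 184.
All other subsets cost ≥ 176. Minimum total cost: 170.

170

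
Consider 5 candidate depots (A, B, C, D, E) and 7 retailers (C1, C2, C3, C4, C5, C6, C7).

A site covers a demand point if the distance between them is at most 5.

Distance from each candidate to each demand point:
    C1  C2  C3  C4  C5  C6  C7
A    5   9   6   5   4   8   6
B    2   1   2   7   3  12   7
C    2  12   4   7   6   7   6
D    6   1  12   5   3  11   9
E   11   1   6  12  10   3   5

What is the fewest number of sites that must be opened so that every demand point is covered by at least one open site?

Coverage sets (demand points within 5 of each site):
  A: {C1, C4, C5}
  B: {C1, C2, C3, C5}
  C: {C1, C3}
  D: {C2, C4, C5}
  E: {C2, C6, C7}
No 2 sites suffice: every size-2 union leaves at least one demand point uncovered.
But {A, B, E} covers everything, so the minimum is 3.

3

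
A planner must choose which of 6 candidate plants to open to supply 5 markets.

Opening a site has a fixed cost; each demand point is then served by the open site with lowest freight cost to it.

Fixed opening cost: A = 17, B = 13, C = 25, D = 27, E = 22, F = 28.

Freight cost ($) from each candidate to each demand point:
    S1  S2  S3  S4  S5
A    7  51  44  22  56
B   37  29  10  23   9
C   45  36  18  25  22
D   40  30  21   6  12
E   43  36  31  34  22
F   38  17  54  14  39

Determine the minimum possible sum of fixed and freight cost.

107

Open {A, B}: assign each demand point to its cheapest open site.
  S1→A 7, S2→B 29, S3→B 10, S4→A 22, S5→B 9
  freight cost 77, fixed 30 → total 107.
Compare {A, B, F}: freight cost 57 + fixed 58 = 115.
Compare {A, B, D}: freight cost 61 + fixed 57 = 118.
Compare {A, D}: freight cost 76 + fixed 44 = 120.
All other subsets cost ≥ 115. Minimum total cost: 107.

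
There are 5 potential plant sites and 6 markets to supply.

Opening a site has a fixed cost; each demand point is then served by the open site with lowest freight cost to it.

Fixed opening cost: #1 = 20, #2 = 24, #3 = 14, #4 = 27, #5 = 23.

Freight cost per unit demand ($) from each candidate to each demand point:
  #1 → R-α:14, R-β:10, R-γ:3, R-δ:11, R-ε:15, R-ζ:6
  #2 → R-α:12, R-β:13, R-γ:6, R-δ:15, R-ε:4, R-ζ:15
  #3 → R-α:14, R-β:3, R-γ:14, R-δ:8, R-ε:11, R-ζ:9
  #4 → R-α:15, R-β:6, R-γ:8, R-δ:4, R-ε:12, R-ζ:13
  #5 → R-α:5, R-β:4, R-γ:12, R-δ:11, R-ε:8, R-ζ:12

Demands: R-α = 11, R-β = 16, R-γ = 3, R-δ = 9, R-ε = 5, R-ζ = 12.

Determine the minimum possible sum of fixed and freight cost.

Open {#1, #3, #4, #5}: assign each demand point to its cheapest open site.
  R-α→#5 11×5=55, R-β→#3 16×3=48, R-γ→#1 3×3=9, R-δ→#4 9×4=36, R-ε→#5 5×8=40, R-ζ→#1 12×6=72
  freight cost 260, fixed 84 → total 344.
Compare {#1, #4, #5}: freight cost 276 + fixed 70 = 346.
Compare {#1, #2, #3, #4, #5}: freight cost 240 + fixed 108 = 348.
Compare {#1, #2, #4, #5}: freight cost 256 + fixed 94 = 350.
All other subsets cost ≥ 346. Minimum total cost: 344.

344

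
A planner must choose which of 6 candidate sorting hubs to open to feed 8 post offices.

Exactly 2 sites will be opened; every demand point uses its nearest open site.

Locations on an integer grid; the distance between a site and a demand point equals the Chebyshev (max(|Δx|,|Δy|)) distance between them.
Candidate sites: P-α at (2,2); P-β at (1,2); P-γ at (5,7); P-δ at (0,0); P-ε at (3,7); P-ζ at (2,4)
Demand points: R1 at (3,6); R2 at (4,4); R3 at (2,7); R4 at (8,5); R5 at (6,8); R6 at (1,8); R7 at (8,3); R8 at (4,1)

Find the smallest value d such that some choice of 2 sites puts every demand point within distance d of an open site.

4

Open {P-α, P-γ}.
  Farthest demand point is R6 at distance 4 (to P-γ); all others are ≤ 4.
With {P-β, P-γ} the worst case is 4.
With {P-γ, P-δ} the worst case is 4.
No size-2 selection achieves below 4.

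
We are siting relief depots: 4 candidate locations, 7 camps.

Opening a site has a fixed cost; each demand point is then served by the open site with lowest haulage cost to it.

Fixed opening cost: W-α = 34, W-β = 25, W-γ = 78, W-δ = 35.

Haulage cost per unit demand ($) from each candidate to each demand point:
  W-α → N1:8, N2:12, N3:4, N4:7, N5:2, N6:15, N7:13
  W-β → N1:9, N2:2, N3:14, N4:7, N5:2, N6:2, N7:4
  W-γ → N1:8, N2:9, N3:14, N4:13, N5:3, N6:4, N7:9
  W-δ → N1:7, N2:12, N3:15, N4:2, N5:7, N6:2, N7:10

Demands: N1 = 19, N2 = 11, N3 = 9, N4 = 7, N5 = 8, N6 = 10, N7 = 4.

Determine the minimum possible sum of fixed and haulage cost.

Open {W-α, W-β, W-δ}: assign each demand point to its cheapest open site.
  N1→W-δ 19×7=133, N2→W-β 11×2=22, N3→W-α 9×4=36, N4→W-δ 7×2=14, N5→W-α 8×2=16, N6→W-β 10×2=20, N7→W-β 4×4=16
  haulage cost 257, fixed 94 → total 351.
Compare {W-α, W-β}: haulage cost 311 + fixed 59 = 370.
Compare {W-β, W-δ}: haulage cost 347 + fixed 60 = 407.
Compare {W-α, W-β, W-γ, W-δ}: haulage cost 257 + fixed 172 = 429.
All other subsets cost ≥ 370. Minimum total cost: 351.

351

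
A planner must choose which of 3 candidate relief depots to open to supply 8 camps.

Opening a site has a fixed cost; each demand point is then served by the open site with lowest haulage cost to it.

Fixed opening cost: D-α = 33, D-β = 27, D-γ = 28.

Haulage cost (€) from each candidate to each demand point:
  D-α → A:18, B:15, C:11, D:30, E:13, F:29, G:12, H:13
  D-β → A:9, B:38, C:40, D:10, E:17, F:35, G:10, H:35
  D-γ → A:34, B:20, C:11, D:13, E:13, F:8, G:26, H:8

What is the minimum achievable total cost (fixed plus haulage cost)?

Open {D-β, D-γ}: assign each demand point to its cheapest open site.
  A→D-β 9, B→D-γ 20, C→D-γ 11, D→D-β 10, E→D-γ 13, F→D-γ 8, G→D-β 10, H→D-γ 8
  haulage cost 89, fixed 55 → total 144.
Compare {D-α, D-γ}: haulage cost 98 + fixed 61 = 159.
Compare {D-γ}: haulage cost 133 + fixed 28 = 161.
Compare {D-α, D-β}: haulage cost 110 + fixed 60 = 170.
All other subsets cost ≥ 159. Minimum total cost: 144.

144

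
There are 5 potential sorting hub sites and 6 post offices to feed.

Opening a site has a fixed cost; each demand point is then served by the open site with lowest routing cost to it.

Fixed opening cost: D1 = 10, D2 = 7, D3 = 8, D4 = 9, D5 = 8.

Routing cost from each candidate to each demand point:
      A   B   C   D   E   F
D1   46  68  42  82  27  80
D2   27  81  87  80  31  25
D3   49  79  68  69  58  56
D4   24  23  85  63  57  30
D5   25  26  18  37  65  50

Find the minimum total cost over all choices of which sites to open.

Open {D2, D5}: assign each demand point to its cheapest open site.
  A→D5 25, B→D5 26, C→D5 18, D→D5 37, E→D2 31, F→D2 25
  routing cost 162, fixed 15 → total 177.
Compare {D2, D4, D5}: routing cost 158 + fixed 24 = 182.
Compare {D1, D2, D5}: routing cost 158 + fixed 25 = 183.
Compare {D2, D3, D5}: routing cost 162 + fixed 23 = 185.
All other subsets cost ≥ 182. Minimum total cost: 177.

177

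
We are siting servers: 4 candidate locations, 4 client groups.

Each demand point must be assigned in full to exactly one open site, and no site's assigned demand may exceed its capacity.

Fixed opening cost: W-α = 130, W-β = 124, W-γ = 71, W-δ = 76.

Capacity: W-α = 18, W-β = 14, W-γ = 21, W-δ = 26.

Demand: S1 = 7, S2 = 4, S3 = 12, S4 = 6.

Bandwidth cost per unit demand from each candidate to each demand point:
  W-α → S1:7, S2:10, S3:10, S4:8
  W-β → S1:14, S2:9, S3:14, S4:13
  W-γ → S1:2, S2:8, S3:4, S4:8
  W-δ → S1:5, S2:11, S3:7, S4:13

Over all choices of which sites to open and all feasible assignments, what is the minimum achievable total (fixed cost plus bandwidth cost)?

Open {W-γ, W-δ}; cheapest assignment that respects the capacities:
  W-γ (cap 21, load 18): S3, S4 — cost 12×4 + 6×8 = 96
  W-δ (cap 26, load 11): S1, S2 — cost 7×5 + 4×11 = 79
  Shipping 175, fixed 147 → total 322.
  Any other capacity-feasible assignment to {W-γ, W-δ} ships for at least 175.
Compare {W-α, W-γ}: its best feasible assignment gives total 351.
Compare {W-β, W-γ}: its best feasible assignment gives total 371.
Every other set of open sites that can feasibly serve all demand totals ≥ 351 even under its best assignment. Minimum: 322.

322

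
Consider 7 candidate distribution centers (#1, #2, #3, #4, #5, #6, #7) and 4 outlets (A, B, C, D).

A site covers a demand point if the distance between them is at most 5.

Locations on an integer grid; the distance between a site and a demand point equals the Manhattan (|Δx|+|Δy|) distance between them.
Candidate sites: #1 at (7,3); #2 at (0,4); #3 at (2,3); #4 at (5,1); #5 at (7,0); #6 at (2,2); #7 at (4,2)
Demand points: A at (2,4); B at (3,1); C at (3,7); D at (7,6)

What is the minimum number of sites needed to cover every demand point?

2

Coverage sets (demand points within 5 of each site):
  #1: {D}
  #2: {A}
  #3: {A, B, C}
  #4: {B}
  #5: {B}
  #6: {A, B}
  #7: {A, B}
No single site covers all 4 demand points.
But {#1, #3} covers everything, so the minimum is 2.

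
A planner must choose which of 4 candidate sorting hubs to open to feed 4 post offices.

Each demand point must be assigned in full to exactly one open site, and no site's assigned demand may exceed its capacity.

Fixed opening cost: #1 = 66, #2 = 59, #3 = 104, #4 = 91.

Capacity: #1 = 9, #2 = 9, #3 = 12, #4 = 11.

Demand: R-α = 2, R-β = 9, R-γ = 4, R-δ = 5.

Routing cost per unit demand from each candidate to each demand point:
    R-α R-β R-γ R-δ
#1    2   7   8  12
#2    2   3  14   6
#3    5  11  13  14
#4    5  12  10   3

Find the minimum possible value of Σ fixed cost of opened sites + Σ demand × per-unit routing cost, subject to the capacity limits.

242

Open {#2, #4}; cheapest assignment that respects the capacities:
  #2 (cap 9, load 9): R-β — cost 9×3 = 27
  #4 (cap 11, load 11): R-α, R-γ, R-δ — cost 2×5 + 4×10 + 5×3 = 65
  Shipping 92, fixed 150 → total 242.
  Any other capacity-feasible assignment to {#2, #4} ships for at least 92.
Compare {#1, #4}: its best feasible assignment gives total 285.
Compare {#1, #2, #4}: its best feasible assignment gives total 294.
Every other set of open sites that can feasibly serve all demand totals ≥ 285 even under its best assignment. Minimum: 242.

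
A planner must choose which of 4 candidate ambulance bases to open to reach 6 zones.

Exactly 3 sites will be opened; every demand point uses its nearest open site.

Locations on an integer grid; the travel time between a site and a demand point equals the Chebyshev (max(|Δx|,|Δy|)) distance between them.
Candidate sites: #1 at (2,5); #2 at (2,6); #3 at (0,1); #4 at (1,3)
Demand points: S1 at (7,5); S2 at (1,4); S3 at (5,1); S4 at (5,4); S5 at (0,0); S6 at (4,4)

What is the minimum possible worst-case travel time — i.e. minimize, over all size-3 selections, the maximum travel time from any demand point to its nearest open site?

5

Open {#1, #2, #3}.
  Farthest demand point is S1 at travel time 5 (to #1); all others are ≤ 5.
With {#1, #2, #4} the worst case is 5.
With {#1, #3, #4} the worst case is 5.
No size-3 selection achieves below 5.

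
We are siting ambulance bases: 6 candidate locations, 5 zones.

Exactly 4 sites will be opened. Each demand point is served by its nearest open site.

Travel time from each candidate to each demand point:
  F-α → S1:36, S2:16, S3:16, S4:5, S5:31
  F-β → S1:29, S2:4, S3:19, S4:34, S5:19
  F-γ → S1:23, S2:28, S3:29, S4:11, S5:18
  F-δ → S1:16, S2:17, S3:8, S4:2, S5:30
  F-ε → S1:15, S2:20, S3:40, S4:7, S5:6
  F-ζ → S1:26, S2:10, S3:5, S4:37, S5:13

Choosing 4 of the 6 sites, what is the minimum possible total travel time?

Open {F-β, F-δ, F-ε, F-ζ}.
  S1→F-ε 15, S2→F-β 4, S3→F-ζ 5, S4→F-δ 2, S5→F-ε 6  ⇒ total 32.
Compare {F-α, F-β, F-δ, F-ε}: total 35.
Compare {F-α, F-β, F-ε, F-ζ}: total 35.
No size-4 selection does better; minimum is 32.

32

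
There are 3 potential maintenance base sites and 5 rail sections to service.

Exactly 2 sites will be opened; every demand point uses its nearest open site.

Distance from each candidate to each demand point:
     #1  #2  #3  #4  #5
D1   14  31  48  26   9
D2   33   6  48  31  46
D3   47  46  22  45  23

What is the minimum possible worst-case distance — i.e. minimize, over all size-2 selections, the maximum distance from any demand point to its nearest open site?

31

Open {D1, D3}.
  Farthest demand point is #2 at distance 31 (to D1); all others are ≤ 31.
With {D2, D3} the worst case is 33.
With {D1, D2} the worst case is 48.
No size-2 selection achieves below 31.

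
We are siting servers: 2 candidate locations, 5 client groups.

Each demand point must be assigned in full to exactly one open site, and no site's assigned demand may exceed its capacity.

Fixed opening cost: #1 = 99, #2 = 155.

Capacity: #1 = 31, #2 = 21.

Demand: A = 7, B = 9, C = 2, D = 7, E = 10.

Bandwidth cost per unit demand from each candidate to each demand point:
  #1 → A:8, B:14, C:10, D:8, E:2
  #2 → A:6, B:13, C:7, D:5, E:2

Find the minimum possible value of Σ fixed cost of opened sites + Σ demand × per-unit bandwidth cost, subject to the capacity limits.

Open {#1, #2}; cheapest assignment that respects the capacities:
  #1 (cap 31, load 19): B, E — cost 9×14 + 10×2 = 146
  #2 (cap 21, load 16): A, C, D — cost 7×6 + 2×7 + 7×5 = 91
  Shipping 237, fixed 254 → total 491.
  Any other capacity-feasible assignment to {#1, #2} ships for at least 237.
Total demand is 35 and no other set of sites has combined capacity ≥ 35, so {#1, #2} is the only feasible choice of open sites. Minimum: 491.

491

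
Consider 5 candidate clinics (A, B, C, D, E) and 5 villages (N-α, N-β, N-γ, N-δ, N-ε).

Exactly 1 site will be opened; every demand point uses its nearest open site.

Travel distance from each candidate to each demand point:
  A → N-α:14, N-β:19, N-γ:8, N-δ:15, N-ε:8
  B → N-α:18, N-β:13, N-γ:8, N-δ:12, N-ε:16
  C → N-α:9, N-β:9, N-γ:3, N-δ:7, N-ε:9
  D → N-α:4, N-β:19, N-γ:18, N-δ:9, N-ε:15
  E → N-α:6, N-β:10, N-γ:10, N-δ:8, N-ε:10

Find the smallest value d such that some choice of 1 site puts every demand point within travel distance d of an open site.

Open {C}.
  Farthest demand point is N-α at travel distance 9 (to C); all others are ≤ 9.
With {E} the worst case is 10.
With {B} the worst case is 18.
No size-1 selection achieves below 9.

9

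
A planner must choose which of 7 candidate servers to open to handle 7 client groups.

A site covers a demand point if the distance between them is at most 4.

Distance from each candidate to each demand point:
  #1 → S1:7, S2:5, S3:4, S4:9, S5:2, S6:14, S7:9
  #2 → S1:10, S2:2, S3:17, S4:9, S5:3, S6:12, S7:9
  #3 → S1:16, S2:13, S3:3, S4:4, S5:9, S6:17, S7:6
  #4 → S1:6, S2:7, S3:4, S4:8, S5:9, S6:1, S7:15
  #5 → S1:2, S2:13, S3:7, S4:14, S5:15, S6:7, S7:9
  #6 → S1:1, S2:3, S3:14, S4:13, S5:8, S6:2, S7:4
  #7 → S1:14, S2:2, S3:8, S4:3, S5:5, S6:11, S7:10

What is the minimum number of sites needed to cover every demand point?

Coverage sets (demand points within 4 of each site):
  #1: {S3, S5}
  #2: {S2, S5}
  #3: {S3, S4}
  #4: {S3, S6}
  #5: {S1}
  #6: {S1, S2, S6, S7}
  #7: {S2, S4}
No 2 sites suffice: every size-2 union leaves at least one demand point uncovered.
But {#1, #3, #6} covers everything, so the minimum is 3.

3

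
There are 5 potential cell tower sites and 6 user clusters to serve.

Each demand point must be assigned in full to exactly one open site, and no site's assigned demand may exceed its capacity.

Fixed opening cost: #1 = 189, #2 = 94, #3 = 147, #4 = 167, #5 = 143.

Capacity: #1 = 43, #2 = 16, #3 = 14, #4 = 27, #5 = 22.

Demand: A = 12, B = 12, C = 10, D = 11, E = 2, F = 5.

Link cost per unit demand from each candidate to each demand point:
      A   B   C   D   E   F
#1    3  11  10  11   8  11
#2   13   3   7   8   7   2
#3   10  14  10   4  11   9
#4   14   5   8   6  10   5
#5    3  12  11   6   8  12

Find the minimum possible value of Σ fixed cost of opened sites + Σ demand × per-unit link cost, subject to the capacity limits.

645

Open {#1, #2}; cheapest assignment that respects the capacities:
  #1 (cap 43, load 38): A, C, D, F — cost 12×3 + 10×10 + 11×11 + 5×11 = 312
  #2 (cap 16, load 14): B, E — cost 12×3 + 2×7 = 50
  Shipping 362, fixed 283 → total 645.
  Any other capacity-feasible assignment to {#1, #2} ships for at least 362.
Compare {#2, #4, #5}: its best feasible assignment gives total 661.
Compare {#1, #4}: its best feasible assignment gives total 689.
Every other set of open sites that can feasibly serve all demand totals ≥ 661 even under its best assignment. Minimum: 645.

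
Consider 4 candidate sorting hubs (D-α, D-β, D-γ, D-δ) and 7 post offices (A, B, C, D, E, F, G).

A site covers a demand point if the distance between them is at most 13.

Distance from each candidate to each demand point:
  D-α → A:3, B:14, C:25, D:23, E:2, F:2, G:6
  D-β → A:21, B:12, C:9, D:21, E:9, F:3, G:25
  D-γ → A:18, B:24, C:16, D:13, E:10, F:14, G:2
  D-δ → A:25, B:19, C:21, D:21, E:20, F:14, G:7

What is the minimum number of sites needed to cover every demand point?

3

Coverage sets (demand points within 13 of each site):
  D-α: {A, E, F, G}
  D-β: {B, C, E, F}
  D-γ: {D, E, G}
  D-δ: {G}
No 2 sites suffice: every size-2 union leaves at least one demand point uncovered.
But {D-α, D-β, D-γ} covers everything, so the minimum is 3.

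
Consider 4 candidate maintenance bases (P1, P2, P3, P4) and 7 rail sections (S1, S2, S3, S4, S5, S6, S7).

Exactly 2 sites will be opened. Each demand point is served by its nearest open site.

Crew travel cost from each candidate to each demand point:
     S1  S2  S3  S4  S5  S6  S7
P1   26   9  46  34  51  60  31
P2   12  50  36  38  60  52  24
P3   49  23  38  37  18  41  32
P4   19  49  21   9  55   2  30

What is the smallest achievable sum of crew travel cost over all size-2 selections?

Open {P3, P4}.
  S1→P4 19, S2→P3 23, S3→P4 21, S4→P4 9, S5→P3 18, S6→P4 2, S7→P4 30  ⇒ total 122.
Compare {P1, P4}: total 141.
Compare {P2, P4}: total 172.
No size-2 selection does better; minimum is 122.

122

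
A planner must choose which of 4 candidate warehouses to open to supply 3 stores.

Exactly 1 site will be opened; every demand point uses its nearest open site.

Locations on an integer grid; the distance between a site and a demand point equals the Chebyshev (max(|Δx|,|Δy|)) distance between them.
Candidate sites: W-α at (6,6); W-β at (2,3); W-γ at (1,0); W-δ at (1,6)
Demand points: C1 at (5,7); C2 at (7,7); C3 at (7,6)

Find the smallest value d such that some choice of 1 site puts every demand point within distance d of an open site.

Open {W-α}.
  Farthest demand point is C1 at distance 1 (to W-α); all others are ≤ 1.
With {W-β} the worst case is 5.
With {W-δ} the worst case is 6.
No size-1 selection achieves below 1.

1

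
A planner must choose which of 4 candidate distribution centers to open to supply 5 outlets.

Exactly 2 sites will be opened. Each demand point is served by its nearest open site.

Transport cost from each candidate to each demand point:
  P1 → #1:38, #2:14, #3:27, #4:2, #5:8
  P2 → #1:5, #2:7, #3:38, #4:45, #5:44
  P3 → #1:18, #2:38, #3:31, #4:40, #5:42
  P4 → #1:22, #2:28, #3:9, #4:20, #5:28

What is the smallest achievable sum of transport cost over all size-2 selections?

49

Open {P1, P2}.
  #1→P2 5, #2→P2 7, #3→P1 27, #4→P1 2, #5→P1 8  ⇒ total 49.
Compare {P1, P4}: total 55.
Compare {P1, P3}: total 69.
No size-2 selection does better; minimum is 49.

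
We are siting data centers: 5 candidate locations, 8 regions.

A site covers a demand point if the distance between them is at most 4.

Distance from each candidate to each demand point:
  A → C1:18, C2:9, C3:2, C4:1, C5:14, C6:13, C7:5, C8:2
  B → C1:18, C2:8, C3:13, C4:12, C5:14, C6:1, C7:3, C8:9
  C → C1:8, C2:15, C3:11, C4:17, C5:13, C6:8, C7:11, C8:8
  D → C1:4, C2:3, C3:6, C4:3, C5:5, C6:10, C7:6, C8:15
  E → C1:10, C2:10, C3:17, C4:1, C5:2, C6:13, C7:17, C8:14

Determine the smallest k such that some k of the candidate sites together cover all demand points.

Coverage sets (demand points within 4 of each site):
  A: {C3, C4, C8}
  B: {C6, C7}
  C: {}
  D: {C1, C2, C4}
  E: {C4, C5}
No 3 sites suffice: every size-3 union leaves at least one demand point uncovered.
But {A, B, D, E} covers everything, so the minimum is 4.

4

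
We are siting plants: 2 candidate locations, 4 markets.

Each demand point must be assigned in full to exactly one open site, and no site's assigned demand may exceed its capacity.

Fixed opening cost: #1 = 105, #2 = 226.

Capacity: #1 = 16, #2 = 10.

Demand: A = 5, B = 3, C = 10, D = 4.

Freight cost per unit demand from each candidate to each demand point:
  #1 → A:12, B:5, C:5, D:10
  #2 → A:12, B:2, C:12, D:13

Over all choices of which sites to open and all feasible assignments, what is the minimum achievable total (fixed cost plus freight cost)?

487

Open {#1, #2}; cheapest assignment that respects the capacities:
  #1 (cap 16, load 14): C, D — cost 10×5 + 4×10 = 90
  #2 (cap 10, load 8): A, B — cost 5×12 + 3×2 = 66
  Shipping 156, fixed 331 → total 487.
  Any other capacity-feasible assignment to {#1, #2} ships for at least 156.
Total demand is 22 and no other set of sites has combined capacity ≥ 22, so {#1, #2} is the only feasible choice of open sites. Minimum: 487.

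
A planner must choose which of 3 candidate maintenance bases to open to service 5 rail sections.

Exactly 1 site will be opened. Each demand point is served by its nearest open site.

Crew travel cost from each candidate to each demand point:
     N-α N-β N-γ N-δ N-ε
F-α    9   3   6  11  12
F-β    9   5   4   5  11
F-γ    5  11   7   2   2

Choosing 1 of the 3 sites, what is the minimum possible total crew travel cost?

27

Open {F-γ}.
  N-α→F-γ 5, N-β→F-γ 11, N-γ→F-γ 7, N-δ→F-γ 2, N-ε→F-γ 2  ⇒ total 27.
Compare {F-β}: total 34.
Compare {F-α}: total 41.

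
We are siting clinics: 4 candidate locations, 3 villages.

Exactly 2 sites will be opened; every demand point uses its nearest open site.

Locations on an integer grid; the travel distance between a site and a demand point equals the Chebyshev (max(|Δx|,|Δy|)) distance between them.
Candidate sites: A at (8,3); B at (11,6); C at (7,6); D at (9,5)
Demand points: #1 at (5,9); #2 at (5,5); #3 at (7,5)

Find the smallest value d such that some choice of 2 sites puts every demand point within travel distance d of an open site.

Open {A, C}.
  Farthest demand point is #1 at travel distance 3 (to C); all others are ≤ 3.
With {B, C} the worst case is 3.
With {C, D} the worst case is 3.
No size-2 selection achieves below 3.

3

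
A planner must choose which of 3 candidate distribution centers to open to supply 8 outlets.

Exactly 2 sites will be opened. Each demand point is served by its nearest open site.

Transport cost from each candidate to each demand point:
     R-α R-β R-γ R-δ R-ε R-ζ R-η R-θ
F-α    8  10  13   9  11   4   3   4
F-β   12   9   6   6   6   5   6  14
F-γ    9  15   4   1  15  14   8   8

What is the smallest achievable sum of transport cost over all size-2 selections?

Open {F-α, F-γ}.
  R-α→F-α 8, R-β→F-α 10, R-γ→F-γ 4, R-δ→F-γ 1, R-ε→F-α 11, R-ζ→F-α 4, R-η→F-α 3, R-θ→F-α 4  ⇒ total 45.
Compare {F-α, F-β}: total 46.
Compare {F-β, F-γ}: total 48.

45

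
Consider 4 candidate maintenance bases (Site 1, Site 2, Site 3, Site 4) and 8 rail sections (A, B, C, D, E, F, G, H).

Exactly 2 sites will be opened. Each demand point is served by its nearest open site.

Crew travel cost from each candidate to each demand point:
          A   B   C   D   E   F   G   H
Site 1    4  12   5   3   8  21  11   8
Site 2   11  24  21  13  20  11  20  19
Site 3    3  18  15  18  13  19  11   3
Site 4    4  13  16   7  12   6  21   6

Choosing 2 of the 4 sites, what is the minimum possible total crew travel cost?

Open {Site 1, Site 4}.
  A→Site 1 4, B→Site 1 12, C→Site 1 5, D→Site 1 3, E→Site 1 8, F→Site 4 6, G→Site 1 11, H→Site 4 6  ⇒ total 55.
Compare {Site 1, Site 2}: total 62.
Compare {Site 1, Site 3}: total 64.
No size-2 selection does better; minimum is 55.

55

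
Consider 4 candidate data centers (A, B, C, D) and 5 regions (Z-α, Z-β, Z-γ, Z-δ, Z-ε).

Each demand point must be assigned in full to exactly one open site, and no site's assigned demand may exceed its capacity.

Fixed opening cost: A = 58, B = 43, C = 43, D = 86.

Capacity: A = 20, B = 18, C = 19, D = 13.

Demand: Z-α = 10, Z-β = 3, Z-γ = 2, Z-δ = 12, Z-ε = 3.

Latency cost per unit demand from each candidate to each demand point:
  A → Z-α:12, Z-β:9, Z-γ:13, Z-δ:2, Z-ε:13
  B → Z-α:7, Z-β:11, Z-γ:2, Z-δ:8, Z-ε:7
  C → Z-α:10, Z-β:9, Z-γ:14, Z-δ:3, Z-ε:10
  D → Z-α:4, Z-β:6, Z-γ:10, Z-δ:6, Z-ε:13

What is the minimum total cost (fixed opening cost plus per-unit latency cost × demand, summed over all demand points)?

Open {B, C}; cheapest assignment that respects the capacities:
  B (cap 18, load 15): Z-α, Z-γ, Z-ε — cost 10×7 + 2×2 + 3×7 = 95
  C (cap 19, load 15): Z-β, Z-δ — cost 3×9 + 12×3 = 63
  Shipping 158, fixed 86 → total 244.
  Any other capacity-feasible assignment to {B, C} ships for at least 158.
Compare {A, B}: its best feasible assignment gives total 247.
Compare {C, D}: its best feasible assignment gives total 281.
Every other set of open sites that can feasibly serve all demand totals ≥ 247 even under its best assignment. Minimum: 244.

244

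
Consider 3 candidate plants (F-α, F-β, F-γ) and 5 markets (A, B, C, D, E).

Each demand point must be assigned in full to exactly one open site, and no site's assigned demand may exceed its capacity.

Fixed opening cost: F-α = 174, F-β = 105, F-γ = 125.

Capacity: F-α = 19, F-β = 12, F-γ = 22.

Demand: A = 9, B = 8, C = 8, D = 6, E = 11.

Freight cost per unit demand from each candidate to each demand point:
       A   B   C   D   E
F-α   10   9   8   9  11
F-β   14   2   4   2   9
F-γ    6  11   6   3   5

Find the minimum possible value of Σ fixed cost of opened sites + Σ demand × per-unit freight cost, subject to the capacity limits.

647

Open {F-α, F-β, F-γ}; cheapest assignment that respects the capacities:
  F-α (cap 19, load 14): C, D — cost 8×8 + 6×9 = 118
  F-β (cap 12, load 8): B — cost 8×2 = 16
  F-γ (cap 22, load 20): A, E — cost 9×6 + 11×5 = 109
  Shipping 243, fixed 404 → total 647.
  Any other capacity-feasible assignment to {F-α, F-β, F-γ} ships for at least 243.
Total demand is 42 and no other set of sites has combined capacity ≥ 42, so {F-α, F-β, F-γ} is the only feasible choice of open sites. Minimum: 647.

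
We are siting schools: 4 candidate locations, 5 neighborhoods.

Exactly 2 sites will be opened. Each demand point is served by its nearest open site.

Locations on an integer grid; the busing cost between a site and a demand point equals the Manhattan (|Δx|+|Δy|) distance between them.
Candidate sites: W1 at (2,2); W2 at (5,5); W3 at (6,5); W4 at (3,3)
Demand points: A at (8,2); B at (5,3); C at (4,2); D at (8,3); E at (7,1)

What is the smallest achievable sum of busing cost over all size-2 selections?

18

Open {W3, W4}.
  A→W3 5, B→W4 2, C→W4 2, D→W3 4, E→W3 5  ⇒ total 18.
Compare {W1, W3}: total 19.
Compare {W2, W3}: total 20.
No size-2 selection does better; minimum is 18.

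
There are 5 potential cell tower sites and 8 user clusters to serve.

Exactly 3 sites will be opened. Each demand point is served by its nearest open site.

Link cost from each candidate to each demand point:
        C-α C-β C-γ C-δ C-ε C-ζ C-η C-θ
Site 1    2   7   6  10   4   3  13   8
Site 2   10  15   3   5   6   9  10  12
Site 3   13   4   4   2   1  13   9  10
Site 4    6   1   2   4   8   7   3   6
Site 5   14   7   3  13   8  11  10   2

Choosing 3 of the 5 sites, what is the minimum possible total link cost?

Open {Site 1, Site 3, Site 4}.
  C-α→Site 1 2, C-β→Site 4 1, C-γ→Site 4 2, C-δ→Site 3 2, C-ε→Site 3 1, C-ζ→Site 1 3, C-η→Site 4 3, C-θ→Site 4 6  ⇒ total 20.
Compare {Site 1, Site 4, Site 5}: total 21.
Compare {Site 3, Site 4, Site 5}: total 24.
No size-3 selection does better; minimum is 20.

20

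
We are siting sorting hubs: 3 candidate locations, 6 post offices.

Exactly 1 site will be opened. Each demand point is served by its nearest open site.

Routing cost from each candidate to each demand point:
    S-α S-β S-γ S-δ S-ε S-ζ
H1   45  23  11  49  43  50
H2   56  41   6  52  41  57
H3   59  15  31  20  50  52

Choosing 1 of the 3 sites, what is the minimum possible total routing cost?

221

Open {H1}.
  S-α→H1 45, S-β→H1 23, S-γ→H1 11, S-δ→H1 49, S-ε→H1 43, S-ζ→H1 50  ⇒ total 221.
Compare {H3}: total 227.
Compare {H2}: total 253.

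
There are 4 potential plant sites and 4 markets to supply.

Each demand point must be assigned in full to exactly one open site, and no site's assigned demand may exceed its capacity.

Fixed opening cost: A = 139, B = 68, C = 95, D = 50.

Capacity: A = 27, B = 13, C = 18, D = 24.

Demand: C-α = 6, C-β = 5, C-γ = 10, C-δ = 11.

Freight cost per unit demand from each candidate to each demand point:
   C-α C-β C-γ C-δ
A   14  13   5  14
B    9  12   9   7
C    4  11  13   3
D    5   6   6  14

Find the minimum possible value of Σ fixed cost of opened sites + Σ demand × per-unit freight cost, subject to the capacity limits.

Open {C, D}; cheapest assignment that respects the capacities:
  C (cap 18, load 17): C-α, C-δ — cost 6×4 + 11×3 = 57
  D (cap 24, load 15): C-β, C-γ — cost 5×6 + 10×6 = 90
  Shipping 147, fixed 145 → total 292.
  Any other capacity-feasible assignment to {C, D} ships for at least 147.
Compare {B, D}: its best feasible assignment gives total 315.
Compare {B, C, D}: its best feasible assignment gives total 360.
Every other set of open sites that can feasibly serve all demand totals ≥ 315 even under its best assignment. Minimum: 292.

292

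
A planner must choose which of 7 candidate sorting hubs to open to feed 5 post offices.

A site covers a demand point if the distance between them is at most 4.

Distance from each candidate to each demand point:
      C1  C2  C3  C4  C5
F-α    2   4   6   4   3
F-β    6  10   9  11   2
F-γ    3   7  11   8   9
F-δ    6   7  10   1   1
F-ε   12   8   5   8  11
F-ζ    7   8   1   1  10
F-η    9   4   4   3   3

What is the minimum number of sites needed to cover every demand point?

2

Coverage sets (demand points within 4 of each site):
  F-α: {C1, C2, C4, C5}
  F-β: {C5}
  F-γ: {C1}
  F-δ: {C4, C5}
  F-ε: {}
  F-ζ: {C3, C4}
  F-η: {C2, C3, C4, C5}
No single site covers all 5 demand points.
But {F-α, F-ζ} covers everything, so the minimum is 2.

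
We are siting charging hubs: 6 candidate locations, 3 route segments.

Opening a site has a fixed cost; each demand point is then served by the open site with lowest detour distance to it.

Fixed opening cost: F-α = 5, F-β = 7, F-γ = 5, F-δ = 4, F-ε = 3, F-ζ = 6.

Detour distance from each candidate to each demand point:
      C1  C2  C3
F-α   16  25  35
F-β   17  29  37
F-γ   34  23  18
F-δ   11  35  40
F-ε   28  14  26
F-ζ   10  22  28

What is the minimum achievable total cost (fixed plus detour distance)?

Open {F-γ, F-δ, F-ε}: assign each demand point to its cheapest open site.
  C1→F-δ 11, C2→F-ε 14, C3→F-γ 18
  detour distance 43, fixed 12 → total 55.
Compare {F-γ, F-ε, F-ζ}: detour distance 42 + fixed 14 = 56.
Compare {F-δ, F-ε}: detour distance 51 + fixed 7 = 58.
Compare {F-ε, F-ζ}: detour distance 50 + fixed 9 = 59.
All other subsets cost ≥ 56. Minimum total cost: 55.

55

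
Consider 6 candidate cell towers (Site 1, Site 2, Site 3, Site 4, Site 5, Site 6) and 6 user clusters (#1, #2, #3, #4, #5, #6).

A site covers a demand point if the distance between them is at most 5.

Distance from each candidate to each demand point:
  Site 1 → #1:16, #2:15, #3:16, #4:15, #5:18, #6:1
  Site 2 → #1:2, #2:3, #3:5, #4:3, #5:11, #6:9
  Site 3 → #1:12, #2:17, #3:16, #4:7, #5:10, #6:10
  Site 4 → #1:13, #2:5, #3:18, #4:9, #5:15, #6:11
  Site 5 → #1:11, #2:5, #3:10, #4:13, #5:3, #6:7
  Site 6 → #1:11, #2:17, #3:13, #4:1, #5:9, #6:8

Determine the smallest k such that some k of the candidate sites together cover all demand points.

3

Coverage sets (demand points within 5 of each site):
  Site 1: {#6}
  Site 2: {#1, #2, #3, #4}
  Site 3: {}
  Site 4: {#2}
  Site 5: {#2, #5}
  Site 6: {#4}
No 2 sites suffice: every size-2 union leaves at least one demand point uncovered.
But {Site 1, Site 2, Site 5} covers everything, so the minimum is 3.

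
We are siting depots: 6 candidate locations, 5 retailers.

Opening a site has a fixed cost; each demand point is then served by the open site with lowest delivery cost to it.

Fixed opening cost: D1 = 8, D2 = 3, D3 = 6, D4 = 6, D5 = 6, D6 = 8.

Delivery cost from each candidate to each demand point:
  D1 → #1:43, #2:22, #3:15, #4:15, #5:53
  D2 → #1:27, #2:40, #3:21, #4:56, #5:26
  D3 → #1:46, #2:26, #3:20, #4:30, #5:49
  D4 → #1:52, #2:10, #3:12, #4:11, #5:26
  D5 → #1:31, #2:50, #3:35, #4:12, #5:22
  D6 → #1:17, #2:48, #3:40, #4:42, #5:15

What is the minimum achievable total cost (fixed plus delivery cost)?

Open {D4, D6}: assign each demand point to its cheapest open site.
  #1→D6 17, #2→D4 10, #3→D4 12, #4→D4 11, #5→D6 15
  delivery cost 65, fixed 14 → total 79.
Compare {D2, D4, D6}: delivery cost 65 + fixed 17 = 82.
Compare {D3, D4, D6}: delivery cost 65 + fixed 20 = 85.
Compare {D4, D5, D6}: delivery cost 65 + fixed 20 = 85.
All other subsets cost ≥ 82. Minimum total cost: 79.

79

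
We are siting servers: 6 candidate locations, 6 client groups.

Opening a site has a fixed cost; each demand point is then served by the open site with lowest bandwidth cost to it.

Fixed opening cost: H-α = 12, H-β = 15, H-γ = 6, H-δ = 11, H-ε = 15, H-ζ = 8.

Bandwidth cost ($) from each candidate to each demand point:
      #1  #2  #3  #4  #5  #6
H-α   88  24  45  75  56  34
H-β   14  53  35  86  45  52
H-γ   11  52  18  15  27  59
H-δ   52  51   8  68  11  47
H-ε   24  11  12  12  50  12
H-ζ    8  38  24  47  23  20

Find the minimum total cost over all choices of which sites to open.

Open {H-δ, H-ε, H-ζ}: assign each demand point to its cheapest open site.
  #1→H-ζ 8, #2→H-ε 11, #3→H-δ 8, #4→H-ε 12, #5→H-δ 11, #6→H-ε 12
  bandwidth cost 62, fixed 34 → total 96.
Compare {H-γ, H-δ, H-ε}: bandwidth cost 65 + fixed 32 = 97.
Compare {H-ε, H-ζ}: bandwidth cost 78 + fixed 23 = 101.
Compare {H-γ, H-δ, H-ε, H-ζ}: bandwidth cost 62 + fixed 40 = 102.
All other subsets cost ≥ 97. Minimum total cost: 96.

96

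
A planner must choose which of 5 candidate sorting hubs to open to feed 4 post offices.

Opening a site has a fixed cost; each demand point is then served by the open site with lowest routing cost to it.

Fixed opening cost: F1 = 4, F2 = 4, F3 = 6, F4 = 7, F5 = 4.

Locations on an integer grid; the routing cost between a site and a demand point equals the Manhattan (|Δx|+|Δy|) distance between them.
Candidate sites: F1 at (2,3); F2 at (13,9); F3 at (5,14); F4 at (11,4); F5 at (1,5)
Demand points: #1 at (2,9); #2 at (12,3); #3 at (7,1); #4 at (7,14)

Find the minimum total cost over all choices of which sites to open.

Open {F3, F4}: assign each demand point to its cheapest open site.
  #1→F3 8, #2→F4 2, #3→F4 7, #4→F3 2
  routing cost 19, fixed 13 → total 32.
Compare {F3, F4, F5}: routing cost 16 + fixed 17 = 33.
Compare {F1, F3, F4}: routing cost 17 + fixed 17 = 34.
Compare {F1, F3}: routing cost 25 + fixed 10 = 35.
All other subsets cost ≥ 33. Minimum total cost: 32.

32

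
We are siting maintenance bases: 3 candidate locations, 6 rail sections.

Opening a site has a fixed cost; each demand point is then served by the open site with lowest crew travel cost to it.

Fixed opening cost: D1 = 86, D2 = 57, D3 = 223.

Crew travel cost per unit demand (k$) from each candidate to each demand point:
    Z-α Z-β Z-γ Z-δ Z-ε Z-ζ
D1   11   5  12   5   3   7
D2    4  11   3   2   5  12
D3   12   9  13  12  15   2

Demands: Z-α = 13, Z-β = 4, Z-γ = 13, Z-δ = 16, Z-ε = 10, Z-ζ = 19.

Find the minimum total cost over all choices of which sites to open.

449

Open {D1, D2}: assign each demand point to its cheapest open site.
  Z-α→D2 13×4=52, Z-β→D1 4×5=20, Z-γ→D2 13×3=39, Z-δ→D2 16×2=32, Z-ε→D1 10×3=30, Z-ζ→D1 19×7=133
  crew travel cost 306, fixed 143 → total 449.
Compare {D2}: crew travel cost 445 + fixed 57 = 502.
Compare {D2, D3}: crew travel cost 247 + fixed 280 = 527.
Compare {D1, D2, D3}: crew travel cost 211 + fixed 366 = 577.
All other subsets cost ≥ 502. Minimum total cost: 449.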